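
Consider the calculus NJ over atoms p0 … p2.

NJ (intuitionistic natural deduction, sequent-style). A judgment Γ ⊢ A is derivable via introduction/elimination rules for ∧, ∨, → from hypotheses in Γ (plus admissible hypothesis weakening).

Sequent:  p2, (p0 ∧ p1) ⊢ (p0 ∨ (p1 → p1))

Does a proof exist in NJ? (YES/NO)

Derivation (root first):
[Wk] p2, (p0 ∧ p1) ⊢ (p0 ∨ (p1 → p1))
  [∨I₂] p2 ⊢ (p0 ∨ (p1 → p1))
    [Wk] p2 ⊢ (p1 → p1)
      [→I]  ⊢ (p1 → p1)
        [Ax] p1 ⊢ p1

Result: YES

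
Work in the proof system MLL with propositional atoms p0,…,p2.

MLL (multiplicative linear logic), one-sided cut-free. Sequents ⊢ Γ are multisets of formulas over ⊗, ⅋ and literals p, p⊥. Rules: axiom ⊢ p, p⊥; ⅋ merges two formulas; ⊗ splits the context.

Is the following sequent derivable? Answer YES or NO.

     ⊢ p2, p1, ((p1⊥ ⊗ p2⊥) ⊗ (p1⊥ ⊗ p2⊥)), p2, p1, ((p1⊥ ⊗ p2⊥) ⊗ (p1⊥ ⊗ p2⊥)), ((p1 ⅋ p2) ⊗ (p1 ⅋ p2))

Proof tree:
[⊗]  ⊢ p2, p1, ((p1⊥ ⊗ p2⊥) ⊗ (p1⊥ ⊗ p2⊥)), p2, p1, ((p1⊥ ⊗ p2⊥) ⊗ (p1⊥ ⊗ p2⊥)), ((p1 ⅋ p2) ⊗ (p1 ⅋ p2))
  [⅋]  ⊢ p2, p1, ((p1⊥ ⊗ p2⊥) ⊗ (p1⊥ ⊗ p2⊥)), (p1 ⅋ p2)
    [⊗]  ⊢ p1, p2, p1, p2, ((p1⊥ ⊗ p2⊥) ⊗ (p1⊥ ⊗ p2⊥))
      [⊗]  ⊢ p1, p2, (p1⊥ ⊗ p2⊥)
        [Ax]  ⊢ p1, p1⊥
        [Ax]  ⊢ p2, p2⊥
      [⊗]  ⊢ p1, p2, (p1⊥ ⊗ p2⊥)
        [Ax]  ⊢ p1, p1⊥
        [Ax]  ⊢ p2, p2⊥
  [⅋]  ⊢ p2, p1, ((p1⊥ ⊗ p2⊥) ⊗ (p1⊥ ⊗ p2⊥)), (p1 ⅋ p2)
    [⊗]  ⊢ p1, p2, p1, p2, ((p1⊥ ⊗ p2⊥) ⊗ (p1⊥ ⊗ p2⊥))
      [⊗]  ⊢ p1, p2, (p1⊥ ⊗ p2⊥)
        [Ax]  ⊢ p1, p1⊥
        [Ax]  ⊢ p2, p2⊥
      [⊗]  ⊢ p1, p2, (p1⊥ ⊗ p2⊥)
        [Ax]  ⊢ p1, p1⊥
        [Ax]  ⊢ p2, p2⊥

Result: YES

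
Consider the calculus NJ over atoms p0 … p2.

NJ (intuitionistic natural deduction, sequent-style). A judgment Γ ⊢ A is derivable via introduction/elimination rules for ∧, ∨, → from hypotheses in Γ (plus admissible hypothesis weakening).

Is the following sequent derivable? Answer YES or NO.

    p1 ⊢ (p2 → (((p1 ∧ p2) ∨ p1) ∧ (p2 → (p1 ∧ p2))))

Derivation trace:
[→I] p1 ⊢ (p2 → (((p1 ∧ p2) ∨ p1) ∧ (p2 → (p1 ∧ p2))))
  [∧I] p1, p2 ⊢ (((p1 ∧ p2) ∨ p1) ∧ (p2 → (p1 ∧ p2)))
    [∨I₁] p1, p2 ⊢ ((p1 ∧ p2) ∨ p1)
      [∧I] p1, p2 ⊢ (p1 ∧ p2)
        [Ax] p1 ⊢ p1
        [Ax] p2 ⊢ p2
    [→I] p1 ⊢ (p2 → (p1 ∧ p2))
      [∧I] p1, p2 ⊢ (p1 ∧ p2)
        [Ax] p1 ⊢ p1
        [Ax] p2 ⊢ p2

Result: YES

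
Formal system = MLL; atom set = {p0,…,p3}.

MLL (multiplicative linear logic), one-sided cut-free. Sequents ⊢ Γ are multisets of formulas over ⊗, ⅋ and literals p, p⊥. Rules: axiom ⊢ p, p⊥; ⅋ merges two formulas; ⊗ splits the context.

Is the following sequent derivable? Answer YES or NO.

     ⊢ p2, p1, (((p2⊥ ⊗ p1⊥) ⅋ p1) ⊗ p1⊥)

Derivation trace:
[⊗]  ⊢ p2, p1, (((p2⊥ ⊗ p1⊥) ⅋ p1) ⊗ p1⊥)
  [⅋]  ⊢ p2, ((p2⊥ ⊗ p1⊥) ⅋ p1)
    [⊗]  ⊢ p2, p1, (p2⊥ ⊗ p1⊥)
      [Ax]  ⊢ p2, p2⊥
      [Ax]  ⊢ p1, p1⊥
  [Ax]  ⊢ p1, p1⊥

Result: YES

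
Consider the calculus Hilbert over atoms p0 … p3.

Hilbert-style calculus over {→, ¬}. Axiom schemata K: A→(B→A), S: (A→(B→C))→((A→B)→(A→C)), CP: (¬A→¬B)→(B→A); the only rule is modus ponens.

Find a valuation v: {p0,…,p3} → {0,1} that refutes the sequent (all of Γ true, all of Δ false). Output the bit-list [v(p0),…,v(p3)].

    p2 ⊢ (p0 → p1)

Search for a countermodel by truth-table:
  v=0000: Γ:[p2=F] Δ:[(p0 → p1)=T] refutes=False
  v=0001: Γ:[p2=F] Δ:[(p0 → p1)=T] refutes=False
  v=0010: Γ:[p2=T] Δ:[(p0 → p1)=T] refutes=False
  v=0011: Γ:[p2=T] Δ:[(p0 → p1)=T] refutes=False
  v=0100: Γ:[p2=F] Δ:[(p0 → p1)=T] refutes=False
  v=0101: Γ:[p2=F] Δ:[(p0 → p1)=T] refutes=False
  v=0110: Γ:[p2=T] Δ:[(p0 → p1)=T] refutes=False
  v=0111: Γ:[p2=T] Δ:[(p0 → p1)=T] refutes=False
  v=1000: Γ:[p2=F] Δ:[(p0 → p1)=F] refutes=False
  v=1001: Γ:[p2=F] Δ:[(p0 → p1)=F] refutes=False
  v=1010: Γ:[p2=T] Δ:[(p0 → p1)=F] refutes=True  ← countermodel

Result: [1, 0, 1, 0]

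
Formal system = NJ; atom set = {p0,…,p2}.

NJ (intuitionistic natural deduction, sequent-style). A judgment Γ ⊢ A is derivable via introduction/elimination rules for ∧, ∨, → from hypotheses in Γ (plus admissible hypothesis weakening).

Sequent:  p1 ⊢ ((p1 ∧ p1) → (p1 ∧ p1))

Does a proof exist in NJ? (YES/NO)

Derivation trace:
[→I] p1 ⊢ ((p1 ∧ p1) → (p1 ∧ p1))
  [∧I] p1, (p1 ∧ p1) ⊢ (p1 ∧ p1)
    [Wk] p1, (p1 ∧ p1) ⊢ p1
      [Ax] p1 ⊢ p1
    [Ax] p1 ⊢ p1

Result: YES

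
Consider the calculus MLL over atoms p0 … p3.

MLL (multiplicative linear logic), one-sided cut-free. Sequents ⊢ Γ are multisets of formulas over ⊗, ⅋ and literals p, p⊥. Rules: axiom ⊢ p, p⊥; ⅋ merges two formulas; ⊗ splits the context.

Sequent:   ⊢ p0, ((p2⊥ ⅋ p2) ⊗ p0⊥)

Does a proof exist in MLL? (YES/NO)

Derivation (root first):
[⊗]  ⊢ p0, ((p2⊥ ⅋ p2) ⊗ p0⊥)
  [⅋]  ⊢ (p2⊥ ⅋ p2)
    [Ax]  ⊢ p2, p2⊥
  [Ax]  ⊢ p0, p0⊥

Result: YES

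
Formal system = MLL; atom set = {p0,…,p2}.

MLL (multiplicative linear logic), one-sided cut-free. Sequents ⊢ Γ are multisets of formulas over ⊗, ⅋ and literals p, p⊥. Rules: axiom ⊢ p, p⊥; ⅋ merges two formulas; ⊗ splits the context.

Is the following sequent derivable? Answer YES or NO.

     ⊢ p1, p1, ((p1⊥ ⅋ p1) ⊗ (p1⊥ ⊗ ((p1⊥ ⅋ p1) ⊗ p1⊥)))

Proof tree:
[⊗]  ⊢ p1, p1, ((p1⊥ ⅋ p1) ⊗ (p1⊥ ⊗ ((p1⊥ ⅋ p1) ⊗ p1⊥)))
  [⅋]  ⊢ (p1⊥ ⅋ p1)
    [Ax]  ⊢ p1, p1⊥
  [⊗]  ⊢ p1, p1, (p1⊥ ⊗ ((p1⊥ ⅋ p1) ⊗ p1⊥))
    [Ax]  ⊢ p1, p1⊥
    [⊗]  ⊢ p1, ((p1⊥ ⅋ p1) ⊗ p1⊥)
      [⅋]  ⊢ (p1⊥ ⅋ p1)
        [Ax]  ⊢ p1, p1⊥
      [Ax]  ⊢ p1, p1⊥

Result: YES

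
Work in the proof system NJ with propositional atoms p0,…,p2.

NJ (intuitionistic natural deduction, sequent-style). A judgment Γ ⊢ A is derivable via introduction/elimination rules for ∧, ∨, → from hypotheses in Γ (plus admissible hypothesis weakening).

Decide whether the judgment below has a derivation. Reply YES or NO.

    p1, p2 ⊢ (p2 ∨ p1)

Proof tree:
[Wk] p1, p2 ⊢ (p2 ∨ p1)
  [∨I₂] p1 ⊢ (p2 ∨ p1)
    [Ax] p1 ⊢ p1

Result: YES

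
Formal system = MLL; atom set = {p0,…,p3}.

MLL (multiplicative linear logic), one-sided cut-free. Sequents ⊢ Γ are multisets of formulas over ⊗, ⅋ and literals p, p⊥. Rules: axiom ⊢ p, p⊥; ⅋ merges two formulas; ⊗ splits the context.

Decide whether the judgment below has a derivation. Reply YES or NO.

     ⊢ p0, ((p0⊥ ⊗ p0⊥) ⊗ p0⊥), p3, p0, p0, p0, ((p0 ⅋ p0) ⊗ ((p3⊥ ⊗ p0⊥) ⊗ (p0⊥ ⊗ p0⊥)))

Proof tree:
[⊗]  ⊢ p0, ((p0⊥ ⊗ p0⊥) ⊗ p0⊥), p3, p0, p0, p0, ((p0 ⅋ p0) ⊗ ((p3⊥ ⊗ p0⊥) ⊗ (p0⊥ ⊗ p0⊥)))
  [⅋]  ⊢ p0, ((p0⊥ ⊗ p0⊥) ⊗ p0⊥), (p0 ⅋ p0)
    [⊗]  ⊢ p0, p0, p0, ((p0⊥ ⊗ p0⊥) ⊗ p0⊥)
      [⊗]  ⊢ p0, p0, (p0⊥ ⊗ p0⊥)
        [Ax]  ⊢ p0, p0⊥
        [Ax]  ⊢ p0, p0⊥
      [Ax]  ⊢ p0, p0⊥
  [⊗]  ⊢ p3, p0, p0, p0, ((p3⊥ ⊗ p0⊥) ⊗ (p0⊥ ⊗ p0⊥))
    [⊗]  ⊢ p3, p0, (p3⊥ ⊗ p0⊥)
      [Ax]  ⊢ p3, p3⊥
      [Ax]  ⊢ p0, p0⊥
    [⊗]  ⊢ p0, p0, (p0⊥ ⊗ p0⊥)
      [Ax]  ⊢ p0, p0⊥
      [Ax]  ⊢ p0, p0⊥

Result: YES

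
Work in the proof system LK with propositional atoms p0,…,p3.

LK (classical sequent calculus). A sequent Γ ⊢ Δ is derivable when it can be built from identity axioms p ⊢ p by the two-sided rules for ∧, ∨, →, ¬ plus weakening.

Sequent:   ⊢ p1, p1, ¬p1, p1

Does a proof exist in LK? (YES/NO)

Derivation trace:
[WR]  ⊢ p1, p1, ¬p1, p1
  [¬R]  ⊢ p1, p1, ¬p1
    [WR] p1 ⊢ p1, p1
      [Ax] p1 ⊢ p1

Result: YES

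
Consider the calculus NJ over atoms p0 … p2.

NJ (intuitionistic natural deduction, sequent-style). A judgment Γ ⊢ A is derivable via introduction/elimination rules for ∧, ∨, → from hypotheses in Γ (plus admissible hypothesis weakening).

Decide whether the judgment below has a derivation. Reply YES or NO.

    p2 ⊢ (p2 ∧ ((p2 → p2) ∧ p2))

Derivation (root first):
[∧I] p2 ⊢ (p2 ∧ ((p2 → p2) ∧ p2))
  [Ax] p2 ⊢ p2
  [∧I] p2 ⊢ ((p2 → p2) ∧ p2)
    [→I]  ⊢ (p2 → p2)
      [Ax] p2 ⊢ p2
    [Ax] p2 ⊢ p2

Result: YES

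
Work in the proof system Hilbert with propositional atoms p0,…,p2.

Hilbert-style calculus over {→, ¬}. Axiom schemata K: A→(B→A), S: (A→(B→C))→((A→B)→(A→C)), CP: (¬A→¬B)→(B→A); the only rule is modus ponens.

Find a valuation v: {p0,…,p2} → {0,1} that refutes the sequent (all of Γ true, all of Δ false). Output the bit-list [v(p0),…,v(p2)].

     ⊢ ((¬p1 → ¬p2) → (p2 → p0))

Search for a countermodel by truth-table:
  v=000: Γ:[] Δ:[((¬p1 → ¬p2) → (p2 → p0))=T] refutes=False
  v=001: Γ:[] Δ:[((¬p1 → ¬p2) → (p2 → p0))=T] refutes=False
  v=010: Γ:[] Δ:[((¬p1 → ¬p2) → (p2 → p0))=T] refutes=False
  v=011: Γ:[] Δ:[((¬p1 → ¬p2) → (p2 → p0))=F] refutes=True  ← countermodel

Result: [0, 1, 1]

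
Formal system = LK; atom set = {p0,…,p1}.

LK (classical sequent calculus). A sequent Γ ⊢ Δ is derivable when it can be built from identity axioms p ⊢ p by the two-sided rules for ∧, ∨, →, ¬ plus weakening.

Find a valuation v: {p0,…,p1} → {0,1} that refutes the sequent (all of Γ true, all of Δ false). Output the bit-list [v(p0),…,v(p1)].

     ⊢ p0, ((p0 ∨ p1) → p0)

Enumerate valuations to refute Γ ⊢ Δ:
  v=00: Γ:[] Δ:[p0=F, ((p0 ∨ p1) → p0)=T] refutes=False
  v=01: Γ:[] Δ:[p0=F, ((p0 ∨ p1) → p0)=F] refutes=True  ← countermodel

Result: [0, 1]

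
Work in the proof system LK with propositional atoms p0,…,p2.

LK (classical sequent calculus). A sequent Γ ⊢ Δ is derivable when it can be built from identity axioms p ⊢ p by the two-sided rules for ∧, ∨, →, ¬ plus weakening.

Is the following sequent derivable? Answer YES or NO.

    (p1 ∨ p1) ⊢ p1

Derivation (root first):
[∨L] (p1 ∨ p1) ⊢ p1
  [Ax] p1 ⊢ p1
  [WR] p1 ⊢ p1, p1
    [Ax] p1 ⊢ p1

Result: YES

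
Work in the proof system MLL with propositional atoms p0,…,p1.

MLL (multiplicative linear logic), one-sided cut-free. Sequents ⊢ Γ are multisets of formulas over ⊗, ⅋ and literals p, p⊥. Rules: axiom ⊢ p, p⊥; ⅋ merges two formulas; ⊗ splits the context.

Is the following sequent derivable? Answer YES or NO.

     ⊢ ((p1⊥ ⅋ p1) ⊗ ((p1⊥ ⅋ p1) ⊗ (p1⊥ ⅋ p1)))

Derivation (root first):
[⊗]  ⊢ ((p1⊥ ⅋ p1) ⊗ ((p1⊥ ⅋ p1) ⊗ (p1⊥ ⅋ p1)))
  [⅋]  ⊢ (p1⊥ ⅋ p1)
    [Ax]  ⊢ p1, p1⊥
  [⊗]  ⊢ ((p1⊥ ⅋ p1) ⊗ (p1⊥ ⅋ p1))
    [⅋]  ⊢ (p1⊥ ⅋ p1)
      [Ax]  ⊢ p1, p1⊥
    [⅋]  ⊢ (p1⊥ ⅋ p1)
      [Ax]  ⊢ p1, p1⊥

Result: YES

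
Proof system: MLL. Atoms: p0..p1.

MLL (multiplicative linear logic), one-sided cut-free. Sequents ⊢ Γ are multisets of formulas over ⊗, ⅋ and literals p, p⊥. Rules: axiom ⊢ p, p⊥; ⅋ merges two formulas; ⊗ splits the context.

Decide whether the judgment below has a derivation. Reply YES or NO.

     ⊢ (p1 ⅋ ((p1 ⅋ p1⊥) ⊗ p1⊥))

Derivation trace:
[⅋]  ⊢ (p1 ⅋ ((p1 ⅋ p1⊥) ⊗ p1⊥))
  [⊗]  ⊢ p1, ((p1 ⅋ p1⊥) ⊗ p1⊥)
    [⅋]  ⊢ (p1 ⅋ p1⊥)
      [Ax]  ⊢ p1, p1⊥
    [Ax]  ⊢ p1, p1⊥

Result: YES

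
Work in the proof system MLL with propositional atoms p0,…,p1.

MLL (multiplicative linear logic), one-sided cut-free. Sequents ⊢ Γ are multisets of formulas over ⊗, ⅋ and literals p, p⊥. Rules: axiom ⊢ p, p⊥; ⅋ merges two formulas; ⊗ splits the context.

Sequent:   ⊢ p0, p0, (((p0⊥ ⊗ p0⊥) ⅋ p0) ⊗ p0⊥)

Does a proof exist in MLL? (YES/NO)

Derivation trace:
[⊗]  ⊢ p0, p0, (((p0⊥ ⊗ p0⊥) ⅋ p0) ⊗ p0⊥)
  [⅋]  ⊢ p0, ((p0⊥ ⊗ p0⊥) ⅋ p0)
    [⊗]  ⊢ p0, p0, (p0⊥ ⊗ p0⊥)
      [Ax]  ⊢ p0, p0⊥
      [Ax]  ⊢ p0, p0⊥
  [Ax]  ⊢ p0, p0⊥

Result: YES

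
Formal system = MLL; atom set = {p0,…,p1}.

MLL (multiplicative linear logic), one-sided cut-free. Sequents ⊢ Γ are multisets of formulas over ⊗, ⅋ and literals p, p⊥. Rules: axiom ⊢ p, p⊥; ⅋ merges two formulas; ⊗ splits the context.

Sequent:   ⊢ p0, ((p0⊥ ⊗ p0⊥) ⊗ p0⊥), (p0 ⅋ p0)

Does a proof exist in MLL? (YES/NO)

Proof tree:
[⅋]  ⊢ p0, ((p0⊥ ⊗ p0⊥) ⊗ p0⊥), (p0 ⅋ p0)
  [⊗]  ⊢ p0, p0, p0, ((p0⊥ ⊗ p0⊥) ⊗ p0⊥)
    [⊗]  ⊢ p0, p0, (p0⊥ ⊗ p0⊥)
      [Ax]  ⊢ p0, p0⊥
      [Ax]  ⊢ p0, p0⊥
    [Ax]  ⊢ p0, p0⊥

Result: YES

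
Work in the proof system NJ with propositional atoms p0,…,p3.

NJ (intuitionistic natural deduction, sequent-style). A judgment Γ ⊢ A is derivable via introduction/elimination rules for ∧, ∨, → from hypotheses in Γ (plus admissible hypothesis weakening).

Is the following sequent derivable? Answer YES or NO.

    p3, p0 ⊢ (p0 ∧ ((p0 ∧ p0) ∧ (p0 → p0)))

Proof tree:
[∧I] p3, p0 ⊢ (p0 ∧ ((p0 ∧ p0) ∧ (p0 → p0)))
  [Ax] p0 ⊢ p0
  [Wk] p0, p3 ⊢ ((p0 ∧ p0) ∧ (p0 → p0))
    [∧I] p0 ⊢ ((p0 ∧ p0) ∧ (p0 → p0))
      [∧I] p0 ⊢ (p0 ∧ p0)
        [Ax] p0 ⊢ p0
        [Ax] p0 ⊢ p0
      [→I]  ⊢ (p0 → p0)
        [Ax] p0 ⊢ p0

Result: YES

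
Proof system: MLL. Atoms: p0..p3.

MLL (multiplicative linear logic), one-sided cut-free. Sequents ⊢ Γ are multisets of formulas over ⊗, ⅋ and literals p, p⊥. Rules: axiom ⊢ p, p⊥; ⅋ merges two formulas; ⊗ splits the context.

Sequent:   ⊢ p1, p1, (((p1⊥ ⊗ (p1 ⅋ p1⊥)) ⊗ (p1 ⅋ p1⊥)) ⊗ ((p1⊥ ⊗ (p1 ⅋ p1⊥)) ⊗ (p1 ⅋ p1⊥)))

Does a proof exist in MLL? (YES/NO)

Derivation (root first):
[⊗]  ⊢ p1, p1, (((p1⊥ ⊗ (p1 ⅋ p1⊥)) ⊗ (p1 ⅋ p1⊥)) ⊗ ((p1⊥ ⊗ (p1 ⅋ p1⊥)) ⊗ (p1 ⅋ p1⊥)))
  [⊗]  ⊢ p1, ((p1⊥ ⊗ (p1 ⅋ p1⊥)) ⊗ (p1 ⅋ p1⊥))
    [⊗]  ⊢ p1, (p1⊥ ⊗ (p1 ⅋ p1⊥))
      [Ax]  ⊢ p1, p1⊥
      [⅋]  ⊢ (p1 ⅋ p1⊥)
        [Ax]  ⊢ p1, p1⊥
    [⅋]  ⊢ (p1 ⅋ p1⊥)
      [Ax]  ⊢ p1, p1⊥
  [⊗]  ⊢ p1, ((p1⊥ ⊗ (p1 ⅋ p1⊥)) ⊗ (p1 ⅋ p1⊥))
    [⊗]  ⊢ p1, (p1⊥ ⊗ (p1 ⅋ p1⊥))
      [Ax]  ⊢ p1, p1⊥
      [⅋]  ⊢ (p1 ⅋ p1⊥)
        [Ax]  ⊢ p1, p1⊥
    [⅋]  ⊢ (p1 ⅋ p1⊥)
      [Ax]  ⊢ p1, p1⊥

Result: YES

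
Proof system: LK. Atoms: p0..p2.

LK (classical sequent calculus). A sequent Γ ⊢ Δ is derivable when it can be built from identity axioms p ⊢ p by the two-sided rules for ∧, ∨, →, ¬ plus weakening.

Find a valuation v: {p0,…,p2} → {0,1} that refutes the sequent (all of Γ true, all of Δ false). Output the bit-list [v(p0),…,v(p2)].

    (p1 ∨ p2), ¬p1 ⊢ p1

Enumerate valuations to refute Γ ⊢ Δ:
  v=000: Γ:[(p1 ∨ p2)=F, ¬p1=T] Δ:[p1=F] refutes=False
  v=001: Γ:[(p1 ∨ p2)=T, ¬p1=T] Δ:[p1=F] refutes=True  ← countermodel

Result: [0, 0, 1]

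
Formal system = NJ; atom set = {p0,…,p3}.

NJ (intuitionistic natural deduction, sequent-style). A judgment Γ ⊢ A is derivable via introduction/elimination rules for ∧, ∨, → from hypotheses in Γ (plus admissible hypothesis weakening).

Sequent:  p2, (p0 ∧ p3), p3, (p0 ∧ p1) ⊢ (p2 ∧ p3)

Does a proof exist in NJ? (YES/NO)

Derivation trace:
[∧I] p2, (p0 ∧ p3), p3, (p0 ∧ p1) ⊢ (p2 ∧ p3)
  [Wk] p2, (p0 ∧ p3), (p0 ∧ p1) ⊢ p2
    [Wk] p2, (p0 ∧ p3) ⊢ p2
      [Ax] p2 ⊢ p2
  [Ax] p3 ⊢ p3

Result: YES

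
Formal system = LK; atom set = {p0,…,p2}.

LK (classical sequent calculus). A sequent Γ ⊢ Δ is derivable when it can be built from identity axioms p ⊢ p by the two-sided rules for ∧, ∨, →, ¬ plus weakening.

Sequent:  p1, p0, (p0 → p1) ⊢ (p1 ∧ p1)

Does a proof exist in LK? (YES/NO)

Derivation (root first):
[∧R] p1, p0, (p0 → p1) ⊢ (p1 ∧ p1)
  [WL] p0, (p0 → p1), p1 ⊢ p1
    [→L] p0, (p0 → p1) ⊢ p1
      [Ax] p0 ⊢ p0
      [Ax] p1 ⊢ p1
  [WL] p0, (p0 → p1), p1 ⊢ p1
    [→L] p0, (p0 → p1) ⊢ p1
      [Ax] p0 ⊢ p0
      [Ax] p1 ⊢ p1

Result: YES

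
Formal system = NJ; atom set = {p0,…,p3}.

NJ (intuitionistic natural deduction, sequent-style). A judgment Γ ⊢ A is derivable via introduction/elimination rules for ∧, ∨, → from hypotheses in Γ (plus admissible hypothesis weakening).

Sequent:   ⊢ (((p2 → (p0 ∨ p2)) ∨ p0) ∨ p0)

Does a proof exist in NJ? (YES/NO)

Derivation trace:
[∨I₁]  ⊢ (((p2 → (p0 ∨ p2)) ∨ p0) ∨ p0)
  [∨I₁]  ⊢ ((p2 → (p0 ∨ p2)) ∨ p0)
    [→I]  ⊢ (p2 → (p0 ∨ p2))
      [∨I₂] p2 ⊢ (p0 ∨ p2)
        [Ax] p2 ⊢ p2

Result: YES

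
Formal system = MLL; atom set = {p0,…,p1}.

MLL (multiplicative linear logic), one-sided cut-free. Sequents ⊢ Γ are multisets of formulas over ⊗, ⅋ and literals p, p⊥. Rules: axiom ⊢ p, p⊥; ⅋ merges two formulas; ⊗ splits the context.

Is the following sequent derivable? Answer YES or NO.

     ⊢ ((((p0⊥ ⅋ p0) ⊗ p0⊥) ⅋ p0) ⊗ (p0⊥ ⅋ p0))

Derivation (root first):
[⊗]  ⊢ ((((p0⊥ ⅋ p0) ⊗ p0⊥) ⅋ p0) ⊗ (p0⊥ ⅋ p0))
  [⅋]  ⊢ (((p0⊥ ⅋ p0) ⊗ p0⊥) ⅋ p0)
    [⊗]  ⊢ p0, ((p0⊥ ⅋ p0) ⊗ p0⊥)
      [⅋]  ⊢ (p0⊥ ⅋ p0)
        [Ax]  ⊢ p0, p0⊥
      [Ax]  ⊢ p0, p0⊥
  [⅋]  ⊢ (p0⊥ ⅋ p0)
    [Ax]  ⊢ p0, p0⊥

Result: YES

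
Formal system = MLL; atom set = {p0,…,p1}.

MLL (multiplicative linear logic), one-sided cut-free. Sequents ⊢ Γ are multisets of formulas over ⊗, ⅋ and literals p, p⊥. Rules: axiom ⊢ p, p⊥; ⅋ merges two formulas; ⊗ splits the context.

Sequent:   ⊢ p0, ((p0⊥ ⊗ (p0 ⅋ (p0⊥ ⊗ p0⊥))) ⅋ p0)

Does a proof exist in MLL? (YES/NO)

Derivation trace:
[⅋]  ⊢ p0, ((p0⊥ ⊗ (p0 ⅋ (p0⊥ ⊗ p0⊥))) ⅋ p0)
  [⊗]  ⊢ p0, p0, (p0⊥ ⊗ (p0 ⅋ (p0⊥ ⊗ p0⊥)))
    [Ax]  ⊢ p0, p0⊥
    [⅋]  ⊢ p0, (p0 ⅋ (p0⊥ ⊗ p0⊥))
      [⊗]  ⊢ p0, p0, (p0⊥ ⊗ p0⊥)
        [Ax]  ⊢ p0, p0⊥
        [Ax]  ⊢ p0, p0⊥

Result: YES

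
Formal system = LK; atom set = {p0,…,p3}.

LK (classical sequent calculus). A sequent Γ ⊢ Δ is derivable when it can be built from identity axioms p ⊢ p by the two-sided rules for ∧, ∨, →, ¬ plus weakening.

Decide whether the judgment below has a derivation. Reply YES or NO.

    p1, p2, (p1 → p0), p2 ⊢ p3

Enumerate valuations to refute Γ ⊢ Δ:
  v=0000: Γ:[p1=F, p2=F, (p1 → p0)=T, p2=F] Δ:[p3=F] refutes=False
  v=0001: Γ:[p1=F, p2=F, (p1 → p0)=T, p2=F] Δ:[p3=T] refutes=False
  v=0010: Γ:[p1=F, p2=T, (p1 → p0)=T, p2=T] Δ:[p3=F] refutes=False
  v=0011: Γ:[p1=F, p2=T, (p1 → p0)=T, p2=T] Δ:[p3=T] refutes=False
  v=0100: Γ:[p1=T, p2=F, (p1 → p0)=F, p2=F] Δ:[p3=F] refutes=False
  v=0101: Γ:[p1=T, p2=F, (p1 → p0)=F, p2=F] Δ:[p3=T] refutes=False
  v=0110: Γ:[p1=T, p2=T, (p1 → p0)=F, p2=T] Δ:[p3=F] refutes=False
  v=0111: Γ:[p1=T, p2=T, (p1 → p0)=F, p2=T] Δ:[p3=T] refutes=False
  v=1000: Γ:[p1=F, p2=F, (p1 → p0)=T, p2=F] Δ:[p3=F] refutes=False
  v=1001: Γ:[p1=F, p2=F, (p1 → p0)=T, p2=F] Δ:[p3=T] refutes=False
  v=1010: Γ:[p1=F, p2=T, (p1 → p0)=T, p2=T] Δ:[p3=F] refutes=False
  v=1011: Γ:[p1=F, p2=T, (p1 → p0)=T, p2=T] Δ:[p3=T] refutes=False
  v=1100: Γ:[p1=T, p2=F, (p1 → p0)=T, p2=F] Δ:[p3=F] refutes=False
  v=1101: Γ:[p1=T, p2=F, (p1 → p0)=T, p2=F] Δ:[p3=T] refutes=False
  v=1110: Γ:[p1=T, p2=T, (p1 → p0)=T, p2=T] Δ:[p3=F] refutes=True  ← countermodel

Result: NO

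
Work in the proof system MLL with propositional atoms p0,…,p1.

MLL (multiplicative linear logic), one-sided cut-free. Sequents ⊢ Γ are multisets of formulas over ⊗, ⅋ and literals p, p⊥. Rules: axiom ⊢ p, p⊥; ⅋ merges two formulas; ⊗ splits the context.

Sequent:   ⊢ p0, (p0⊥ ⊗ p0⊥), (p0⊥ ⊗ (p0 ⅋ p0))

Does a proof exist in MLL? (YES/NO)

Proof tree:
[⊗]  ⊢ p0, (p0⊥ ⊗ p0⊥), (p0⊥ ⊗ (p0 ⅋ p0))
  [Ax]  ⊢ p0, p0⊥
  [⅋]  ⊢ (p0⊥ ⊗ p0⊥), (p0 ⅋ p0)
    [⊗]  ⊢ p0, p0, (p0⊥ ⊗ p0⊥)
      [Ax]  ⊢ p0, p0⊥
      [Ax]  ⊢ p0, p0⊥

Result: YES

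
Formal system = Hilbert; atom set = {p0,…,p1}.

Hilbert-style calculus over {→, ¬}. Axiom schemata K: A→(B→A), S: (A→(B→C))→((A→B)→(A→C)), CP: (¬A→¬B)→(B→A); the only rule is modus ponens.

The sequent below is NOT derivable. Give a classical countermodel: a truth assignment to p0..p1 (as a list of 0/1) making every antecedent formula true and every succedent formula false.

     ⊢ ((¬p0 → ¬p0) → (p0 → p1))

Truth-table refutation:
  v=00: Γ:[] Δ:[((¬p0 → ¬p0) → (p0 → p1))=T] refutes=False
  v=01: Γ:[] Δ:[((¬p0 → ¬p0) → (p0 → p1))=T] refutes=False
  v=10: Γ:[] Δ:[((¬p0 → ¬p0) → (p0 → p1))=F] refutes=True  ← countermodel

Result: [1, 0]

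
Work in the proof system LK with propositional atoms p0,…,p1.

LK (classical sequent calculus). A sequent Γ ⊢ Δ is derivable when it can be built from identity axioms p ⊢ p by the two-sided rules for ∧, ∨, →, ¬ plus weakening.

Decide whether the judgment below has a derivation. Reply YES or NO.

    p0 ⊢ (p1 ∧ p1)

Search for a countermodel by truth-table:
  v=00: Γ:[p0=F] Δ:[(p1 ∧ p1)=F] refutes=False
  v=01: Γ:[p0=F] Δ:[(p1 ∧ p1)=T] refutes=False
  v=10: Γ:[p0=T] Δ:[(p1 ∧ p1)=F] refutes=True  ← countermodel

Result: NO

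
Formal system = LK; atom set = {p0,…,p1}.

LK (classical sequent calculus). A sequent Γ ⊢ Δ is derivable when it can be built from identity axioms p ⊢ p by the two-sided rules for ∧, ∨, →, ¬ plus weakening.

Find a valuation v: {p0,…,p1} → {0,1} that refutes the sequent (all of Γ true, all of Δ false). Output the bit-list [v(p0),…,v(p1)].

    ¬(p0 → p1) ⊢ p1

Truth-table refutation:
  v=00: Γ:[¬(p0 → p1)=F] Δ:[p1=F] refutes=False
  v=01: Γ:[¬(p0 → p1)=F] Δ:[p1=T] refutes=False
  v=10: Γ:[¬(p0 → p1)=T] Δ:[p1=F] refutes=True  ← countermodel

Result: [1, 0]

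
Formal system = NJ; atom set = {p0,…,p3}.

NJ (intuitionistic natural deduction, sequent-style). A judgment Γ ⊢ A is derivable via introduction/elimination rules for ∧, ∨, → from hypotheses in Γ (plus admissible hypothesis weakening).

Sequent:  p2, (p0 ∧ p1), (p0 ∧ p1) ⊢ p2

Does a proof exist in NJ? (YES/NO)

Derivation trace:
[Wk] p2, (p0 ∧ p1), (p0 ∧ p1) ⊢ p2
  [Wk] p2, (p0 ∧ p1) ⊢ p2
    [Ax] p2 ⊢ p2

Result: YES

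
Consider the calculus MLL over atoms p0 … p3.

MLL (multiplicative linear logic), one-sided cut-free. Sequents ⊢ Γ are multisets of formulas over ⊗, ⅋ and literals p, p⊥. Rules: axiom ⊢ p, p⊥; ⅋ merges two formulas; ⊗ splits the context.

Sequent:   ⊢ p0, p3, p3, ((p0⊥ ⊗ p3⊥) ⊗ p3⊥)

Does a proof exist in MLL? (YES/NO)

Derivation (root first):
[⊗]  ⊢ p0, p3, p3, ((p0⊥ ⊗ p3⊥) ⊗ p3⊥)
  [⊗]  ⊢ p0, p3, (p0⊥ ⊗ p3⊥)
    [Ax]  ⊢ p0, p0⊥
    [Ax]  ⊢ p3, p3⊥
  [Ax]  ⊢ p3, p3⊥

Result: YES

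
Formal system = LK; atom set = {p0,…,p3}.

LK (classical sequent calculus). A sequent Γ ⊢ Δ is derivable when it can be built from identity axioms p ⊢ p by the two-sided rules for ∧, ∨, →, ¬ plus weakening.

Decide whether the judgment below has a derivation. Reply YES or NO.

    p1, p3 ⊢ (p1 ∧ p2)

Truth-table refutation:
  v=0000: Γ:[p1=F, p3=F] Δ:[(p1 ∧ p2)=F] refutes=False
  v=0001: Γ:[p1=F, p3=T] Δ:[(p1 ∧ p2)=F] refutes=False
  v=0010: Γ:[p1=F, p3=F] Δ:[(p1 ∧ p2)=F] refutes=False
  v=0011: Γ:[p1=F, p3=T] Δ:[(p1 ∧ p2)=F] refutes=False
  v=0100: Γ:[p1=T, p3=F] Δ:[(p1 ∧ p2)=F] refutes=False
  v=0101: Γ:[p1=T, p3=T] Δ:[(p1 ∧ p2)=F] refutes=True  ← countermodel

Result: NO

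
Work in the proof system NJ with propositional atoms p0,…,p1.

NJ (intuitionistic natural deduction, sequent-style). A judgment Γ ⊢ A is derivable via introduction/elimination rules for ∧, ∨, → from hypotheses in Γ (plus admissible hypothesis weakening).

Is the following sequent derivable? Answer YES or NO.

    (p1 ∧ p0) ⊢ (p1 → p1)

Derivation trace:
[Wk] (p1 ∧ p0) ⊢ (p1 → p1)
  [→I]  ⊢ (p1 → p1)
    [Ax] p1 ⊢ p1

Result: YES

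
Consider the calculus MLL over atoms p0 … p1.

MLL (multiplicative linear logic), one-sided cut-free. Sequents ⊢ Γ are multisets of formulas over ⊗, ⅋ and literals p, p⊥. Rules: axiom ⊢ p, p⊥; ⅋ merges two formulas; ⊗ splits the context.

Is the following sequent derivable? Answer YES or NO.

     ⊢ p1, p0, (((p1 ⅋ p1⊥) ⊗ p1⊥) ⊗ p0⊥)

Derivation trace:
[⊗]  ⊢ p1, p0, (((p1 ⅋ p1⊥) ⊗ p1⊥) ⊗ p0⊥)
  [⊗]  ⊢ p1, ((p1 ⅋ p1⊥) ⊗ p1⊥)
    [⅋]  ⊢ (p1 ⅋ p1⊥)
      [Ax]  ⊢ p1, p1⊥
    [Ax]  ⊢ p1, p1⊥
  [Ax]  ⊢ p0, p0⊥

Result: YES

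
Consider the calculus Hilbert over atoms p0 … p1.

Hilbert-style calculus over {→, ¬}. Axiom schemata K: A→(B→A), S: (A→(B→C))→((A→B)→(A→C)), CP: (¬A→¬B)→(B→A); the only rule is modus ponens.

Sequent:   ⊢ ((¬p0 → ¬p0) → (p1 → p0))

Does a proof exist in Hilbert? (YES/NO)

Enumerate valuations to refute Γ ⊢ Δ:
  v=00: Γ:[] Δ:[((¬p0 → ¬p0) → (p1 → p0))=T] refutes=False
  v=01: Γ:[] Δ:[((¬p0 → ¬p0) → (p1 → p0))=F] refutes=True  ← countermodel

Result: NO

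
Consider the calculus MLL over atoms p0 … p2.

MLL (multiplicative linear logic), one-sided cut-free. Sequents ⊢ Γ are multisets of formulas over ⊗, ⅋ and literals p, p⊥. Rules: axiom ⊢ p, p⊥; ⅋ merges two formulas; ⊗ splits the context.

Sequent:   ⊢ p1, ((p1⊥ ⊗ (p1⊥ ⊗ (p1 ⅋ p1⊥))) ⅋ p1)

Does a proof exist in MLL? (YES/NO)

Derivation trace:
[⅋]  ⊢ p1, ((p1⊥ ⊗ (p1⊥ ⊗ (p1 ⅋ p1⊥))) ⅋ p1)
  [⊗]  ⊢ p1, p1, (p1⊥ ⊗ (p1⊥ ⊗ (p1 ⅋ p1⊥)))
    [Ax]  ⊢ p1, p1⊥
    [⊗]  ⊢ p1, (p1⊥ ⊗ (p1 ⅋ p1⊥))
      [Ax]  ⊢ p1, p1⊥
      [⅋]  ⊢ (p1 ⅋ p1⊥)
        [Ax]  ⊢ p1, p1⊥

Result: YES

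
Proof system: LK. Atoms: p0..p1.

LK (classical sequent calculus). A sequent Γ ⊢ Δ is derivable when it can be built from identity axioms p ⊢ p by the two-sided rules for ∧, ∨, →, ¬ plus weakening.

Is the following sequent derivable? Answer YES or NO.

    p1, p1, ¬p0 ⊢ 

Truth-table refutation:
  v=00: Γ:[p1=F, p1=F, ¬p0=T] Δ:[] refutes=False
  v=01: Γ:[p1=T, p1=T, ¬p0=T] Δ:[] refutes=True  ← countermodel

Result: NO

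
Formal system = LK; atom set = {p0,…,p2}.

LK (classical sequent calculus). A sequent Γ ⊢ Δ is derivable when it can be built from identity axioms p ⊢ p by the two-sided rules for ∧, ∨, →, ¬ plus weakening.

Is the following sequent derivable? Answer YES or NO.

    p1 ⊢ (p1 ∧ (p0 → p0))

Proof tree:
[∧R] p1 ⊢ (p1 ∧ (p0 → p0))
  [Ax] p1 ⊢ p1
  [→R]  ⊢ (p0 → p0)
    [Ax] p0 ⊢ p0

Result: YES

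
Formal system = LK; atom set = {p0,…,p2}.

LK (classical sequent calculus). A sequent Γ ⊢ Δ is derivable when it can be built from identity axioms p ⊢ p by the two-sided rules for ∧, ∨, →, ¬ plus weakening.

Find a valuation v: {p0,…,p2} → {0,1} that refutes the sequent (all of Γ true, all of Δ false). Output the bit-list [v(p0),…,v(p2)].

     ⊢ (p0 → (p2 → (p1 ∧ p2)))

Truth-table refutation:
  v=000: Γ:[] Δ:[(p0 → (p2 → (p1 ∧ p2)))=T] refutes=False
  v=001: Γ:[] Δ:[(p0 → (p2 → (p1 ∧ p2)))=T] refutes=False
  v=010: Γ:[] Δ:[(p0 → (p2 → (p1 ∧ p2)))=T] refutes=False
  v=011: Γ:[] Δ:[(p0 → (p2 → (p1 ∧ p2)))=T] refutes=False
  v=100: Γ:[] Δ:[(p0 → (p2 → (p1 ∧ p2)))=T] refutes=False
  v=101: Γ:[] Δ:[(p0 → (p2 → (p1 ∧ p2)))=F] refutes=True  ← countermodel

Result: [1, 0, 1]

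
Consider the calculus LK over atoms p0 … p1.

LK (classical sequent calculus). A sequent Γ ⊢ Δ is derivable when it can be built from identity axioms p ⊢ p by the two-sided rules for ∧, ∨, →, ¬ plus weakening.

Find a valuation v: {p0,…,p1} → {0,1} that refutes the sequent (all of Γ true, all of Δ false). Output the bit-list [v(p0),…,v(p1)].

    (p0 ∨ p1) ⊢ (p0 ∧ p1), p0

Truth-table refutation:
  v=00: Γ:[(p0 ∨ p1)=F] Δ:[(p0 ∧ p1)=F, p0=F] refutes=False
  v=01: Γ:[(p0 ∨ p1)=T] Δ:[(p0 ∧ p1)=F, p0=F] refutes=True  ← countermodel

Result: [0, 1]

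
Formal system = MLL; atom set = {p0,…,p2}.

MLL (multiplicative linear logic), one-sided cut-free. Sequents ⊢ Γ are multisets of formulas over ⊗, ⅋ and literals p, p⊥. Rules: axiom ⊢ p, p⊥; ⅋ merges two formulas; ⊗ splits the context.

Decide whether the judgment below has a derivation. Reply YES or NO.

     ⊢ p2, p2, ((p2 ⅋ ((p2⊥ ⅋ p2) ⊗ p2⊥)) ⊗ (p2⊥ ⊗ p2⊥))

Derivation trace:
[⊗]  ⊢ p2, p2, ((p2 ⅋ ((p2⊥ ⅋ p2) ⊗ p2⊥)) ⊗ (p2⊥ ⊗ p2⊥))
  [⅋]  ⊢ (p2 ⅋ ((p2⊥ ⅋ p2) ⊗ p2⊥))
    [⊗]  ⊢ p2, ((p2⊥ ⅋ p2) ⊗ p2⊥)
      [⅋]  ⊢ (p2⊥ ⅋ p2)
        [Ax]  ⊢ p2, p2⊥
      [Ax]  ⊢ p2, p2⊥
  [⊗]  ⊢ p2, p2, (p2⊥ ⊗ p2⊥)
    [Ax]  ⊢ p2, p2⊥
    [Ax]  ⊢ p2, p2⊥

Result: YES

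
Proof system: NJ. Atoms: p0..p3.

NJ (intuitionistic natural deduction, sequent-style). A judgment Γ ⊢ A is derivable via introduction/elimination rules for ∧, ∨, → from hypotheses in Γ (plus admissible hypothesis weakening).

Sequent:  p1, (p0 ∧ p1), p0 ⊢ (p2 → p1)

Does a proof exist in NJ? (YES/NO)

Derivation (root first):
[→I] p1, (p0 ∧ p1), p0 ⊢ (p2 → p1)
  [Wk] p1, (p0 ∧ p1), p2, p0 ⊢ p1
    [Wk] p1, (p0 ∧ p1), p2 ⊢ p1
      [Wk] p1, (p0 ∧ p1) ⊢ p1
        [Ax] p1 ⊢ p1

Result: YES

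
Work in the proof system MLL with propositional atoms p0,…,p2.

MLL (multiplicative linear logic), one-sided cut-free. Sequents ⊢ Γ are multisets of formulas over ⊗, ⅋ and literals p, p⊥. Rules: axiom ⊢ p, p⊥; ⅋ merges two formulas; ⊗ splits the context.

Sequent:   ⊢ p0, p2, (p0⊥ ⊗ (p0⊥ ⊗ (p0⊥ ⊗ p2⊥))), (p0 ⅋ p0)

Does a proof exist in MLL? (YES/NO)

Derivation trace:
[⅋]  ⊢ p0, p2, (p0⊥ ⊗ (p0⊥ ⊗ (p0⊥ ⊗ p2⊥))), (p0 ⅋ p0)
  [⊗]  ⊢ p0, p0, p0, p2, (p0⊥ ⊗ (p0⊥ ⊗ (p0⊥ ⊗ p2⊥)))
    [Ax]  ⊢ p0, p0⊥
    [⊗]  ⊢ p0, p0, p2, (p0⊥ ⊗ (p0⊥ ⊗ p2⊥))
      [Ax]  ⊢ p0, p0⊥
      [⊗]  ⊢ p0, p2, (p0⊥ ⊗ p2⊥)
        [Ax]  ⊢ p0, p0⊥
        [Ax]  ⊢ p2, p2⊥

Result: YES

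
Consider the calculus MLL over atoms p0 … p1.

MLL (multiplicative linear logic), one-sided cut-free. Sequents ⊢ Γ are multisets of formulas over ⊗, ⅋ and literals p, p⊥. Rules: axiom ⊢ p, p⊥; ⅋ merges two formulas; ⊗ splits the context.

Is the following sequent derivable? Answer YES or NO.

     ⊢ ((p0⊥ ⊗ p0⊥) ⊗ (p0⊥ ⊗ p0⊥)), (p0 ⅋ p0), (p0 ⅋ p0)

Proof tree:
[⅋]  ⊢ ((p0⊥ ⊗ p0⊥) ⊗ (p0⊥ ⊗ p0⊥)), (p0 ⅋ p0), (p0 ⅋ p0)
  [⅋]  ⊢ p0, p0, ((p0⊥ ⊗ p0⊥) ⊗ (p0⊥ ⊗ p0⊥)), (p0 ⅋ p0)
    [⊗]  ⊢ p0, p0, p0, p0, ((p0⊥ ⊗ p0⊥) ⊗ (p0⊥ ⊗ p0⊥))
      [⊗]  ⊢ p0, p0, (p0⊥ ⊗ p0⊥)
        [Ax]  ⊢ p0, p0⊥
        [Ax]  ⊢ p0, p0⊥
      [⊗]  ⊢ p0, p0, (p0⊥ ⊗ p0⊥)
        [Ax]  ⊢ p0, p0⊥
        [Ax]  ⊢ p0, p0⊥

Result: YES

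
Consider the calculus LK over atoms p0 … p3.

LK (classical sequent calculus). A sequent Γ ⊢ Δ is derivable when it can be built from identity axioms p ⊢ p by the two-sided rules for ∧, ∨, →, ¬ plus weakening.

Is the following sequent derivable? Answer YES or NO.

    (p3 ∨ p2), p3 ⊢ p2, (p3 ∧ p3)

Proof tree:
[∧R] (p3 ∨ p2), p3 ⊢ p2, (p3 ∧ p3)
  [Ax] p3 ⊢ p3
  [∨L] (p3 ∨ p2) ⊢ p2, p3
    [Ax] p3 ⊢ p3
    [Ax] p2 ⊢ p2

Result: YES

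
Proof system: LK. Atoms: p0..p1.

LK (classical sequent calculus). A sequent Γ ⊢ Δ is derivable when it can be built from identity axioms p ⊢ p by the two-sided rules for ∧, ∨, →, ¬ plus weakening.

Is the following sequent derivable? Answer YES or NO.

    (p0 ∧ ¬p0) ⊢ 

Derivation trace:
[∧L] (p0 ∧ ¬p0) ⊢ 
  [¬L] p0, ¬p0 ⊢ 
    [Ax] p0 ⊢ p0

Result: YES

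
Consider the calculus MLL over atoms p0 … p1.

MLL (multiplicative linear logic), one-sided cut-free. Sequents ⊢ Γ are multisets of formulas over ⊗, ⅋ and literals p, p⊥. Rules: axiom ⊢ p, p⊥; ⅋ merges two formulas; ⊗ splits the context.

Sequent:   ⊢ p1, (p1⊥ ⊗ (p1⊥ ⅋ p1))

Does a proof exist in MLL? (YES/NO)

Proof tree:
[⊗]  ⊢ p1, (p1⊥ ⊗ (p1⊥ ⅋ p1))
  [Ax]  ⊢ p1, p1⊥
  [⅋]  ⊢ (p1⊥ ⅋ p1)
    [Ax]  ⊢ p1, p1⊥

Result: YES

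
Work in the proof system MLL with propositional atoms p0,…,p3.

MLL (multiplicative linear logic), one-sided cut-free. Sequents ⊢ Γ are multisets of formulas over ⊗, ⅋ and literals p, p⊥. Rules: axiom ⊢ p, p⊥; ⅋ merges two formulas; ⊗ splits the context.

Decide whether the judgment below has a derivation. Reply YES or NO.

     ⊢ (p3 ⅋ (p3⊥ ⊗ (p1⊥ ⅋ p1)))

Derivation (root first):
[⅋]  ⊢ (p3 ⅋ (p3⊥ ⊗ (p1⊥ ⅋ p1)))
  [⊗]  ⊢ p3, (p3⊥ ⊗ (p1⊥ ⅋ p1))
    [Ax]  ⊢ p3, p3⊥
    [⅋]  ⊢ (p1⊥ ⅋ p1)
      [Ax]  ⊢ p1, p1⊥

Result: YES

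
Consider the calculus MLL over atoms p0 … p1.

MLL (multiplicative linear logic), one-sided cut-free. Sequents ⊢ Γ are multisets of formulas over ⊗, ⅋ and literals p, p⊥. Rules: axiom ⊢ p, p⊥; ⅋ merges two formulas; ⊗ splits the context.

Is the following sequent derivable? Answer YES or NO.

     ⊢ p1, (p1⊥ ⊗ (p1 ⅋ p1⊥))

Proof tree:
[⊗]  ⊢ p1, (p1⊥ ⊗ (p1 ⅋ p1⊥))
  [Ax]  ⊢ p1, p1⊥
  [⅋]  ⊢ (p1 ⅋ p1⊥)
    [Ax]  ⊢ p1, p1⊥

Result: YES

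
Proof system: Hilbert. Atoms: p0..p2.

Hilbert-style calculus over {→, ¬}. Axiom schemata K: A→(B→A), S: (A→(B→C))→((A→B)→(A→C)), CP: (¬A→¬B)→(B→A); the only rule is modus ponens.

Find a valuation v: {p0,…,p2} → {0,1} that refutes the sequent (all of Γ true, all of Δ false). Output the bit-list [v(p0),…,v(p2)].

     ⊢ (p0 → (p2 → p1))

Search for a countermodel by truth-table:
  v=000: Γ:[] Δ:[(p0 → (p2 → p1))=T] refutes=False
  v=001: Γ:[] Δ:[(p0 → (p2 → p1))=T] refutes=False
  v=010: Γ:[] Δ:[(p0 → (p2 → p1))=T] refutes=False
  v=011: Γ:[] Δ:[(p0 → (p2 → p1))=T] refutes=False
  v=100: Γ:[] Δ:[(p0 → (p2 → p1))=T] refutes=False
  v=101: Γ:[] Δ:[(p0 → (p2 → p1))=F] refutes=True  ← countermodel

Result: [1, 0, 1]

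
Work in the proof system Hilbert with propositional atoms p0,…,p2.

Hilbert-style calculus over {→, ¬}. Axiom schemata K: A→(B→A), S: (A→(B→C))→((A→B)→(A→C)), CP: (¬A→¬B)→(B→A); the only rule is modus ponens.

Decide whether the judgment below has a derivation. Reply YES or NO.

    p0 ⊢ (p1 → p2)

Search for a countermodel by truth-table:
  v=000: Γ:[p0=F] Δ:[(p1 → p2)=T] refutes=False
  v=001: Γ:[p0=F] Δ:[(p1 → p2)=T] refutes=False
  v=010: Γ:[p0=F] Δ:[(p1 → p2)=F] refutes=False
  v=011: Γ:[p0=F] Δ:[(p1 → p2)=T] refutes=False
  v=100: Γ:[p0=T] Δ:[(p1 → p2)=T] refutes=False
  v=101: Γ:[p0=T] Δ:[(p1 → p2)=T] refutes=False
  v=110: Γ:[p0=T] Δ:[(p1 → p2)=F] refutes=True  ← countermodel

Result: NO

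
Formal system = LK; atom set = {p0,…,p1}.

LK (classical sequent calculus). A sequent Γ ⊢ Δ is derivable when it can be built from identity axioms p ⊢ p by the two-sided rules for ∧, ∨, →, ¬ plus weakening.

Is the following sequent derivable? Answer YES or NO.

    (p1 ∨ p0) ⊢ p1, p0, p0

Proof tree:
[WR] (p1 ∨ p0) ⊢ p1, p0, p0
  [∨L] (p1 ∨ p0) ⊢ p1, p0
    [Ax] p1 ⊢ p1
    [Ax] p0 ⊢ p0

Result: YES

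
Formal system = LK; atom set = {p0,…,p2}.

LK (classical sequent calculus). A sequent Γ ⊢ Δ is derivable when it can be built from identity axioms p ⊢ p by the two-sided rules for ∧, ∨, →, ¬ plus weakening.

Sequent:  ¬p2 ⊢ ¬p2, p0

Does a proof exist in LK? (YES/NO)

Derivation trace:
[WR] ¬p2 ⊢ ¬p2, p0
  [¬R] ¬p2 ⊢ ¬p2
    [¬L] p2, ¬p2 ⊢ 
      [Ax] p2 ⊢ p2

Result: YES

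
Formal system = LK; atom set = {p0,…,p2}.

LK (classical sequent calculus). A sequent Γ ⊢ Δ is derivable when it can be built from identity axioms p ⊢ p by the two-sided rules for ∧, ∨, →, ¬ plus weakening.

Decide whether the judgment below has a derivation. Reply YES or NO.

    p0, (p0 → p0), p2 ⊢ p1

Enumerate valuations to refute Γ ⊢ Δ:
  v=000: Γ:[p0=F, (p0 → p0)=T, p2=F] Δ:[p1=F] refutes=False
  v=001: Γ:[p0=F, (p0 → p0)=T, p2=T] Δ:[p1=F] refutes=False
  v=010: Γ:[p0=F, (p0 → p0)=T, p2=F] Δ:[p1=T] refutes=False
  v=011: Γ:[p0=F, (p0 → p0)=T, p2=T] Δ:[p1=T] refutes=False
  v=100: Γ:[p0=T, (p0 → p0)=T, p2=F] Δ:[p1=F] refutes=False
  v=101: Γ:[p0=T, (p0 → p0)=T, p2=T] Δ:[p1=F] refutes=True  ← countermodel

Result: NO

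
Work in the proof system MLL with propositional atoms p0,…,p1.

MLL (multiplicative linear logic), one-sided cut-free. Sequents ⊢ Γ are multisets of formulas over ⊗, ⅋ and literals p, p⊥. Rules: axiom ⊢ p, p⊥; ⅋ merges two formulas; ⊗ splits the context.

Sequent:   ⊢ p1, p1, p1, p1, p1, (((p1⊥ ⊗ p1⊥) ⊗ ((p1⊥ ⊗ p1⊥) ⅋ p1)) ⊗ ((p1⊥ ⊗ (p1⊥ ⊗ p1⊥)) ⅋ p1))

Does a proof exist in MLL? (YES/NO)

Derivation trace:
[⊗]  ⊢ p1, p1, p1, p1, p1, (((p1⊥ ⊗ p1⊥) ⊗ ((p1⊥ ⊗ p1⊥) ⅋ p1)) ⊗ ((p1⊥ ⊗ (p1⊥ ⊗ p1⊥)) ⅋ p1))
  [⊗]  ⊢ p1, p1, p1, ((p1⊥ ⊗ p1⊥) ⊗ ((p1⊥ ⊗ p1⊥) ⅋ p1))
    [⊗]  ⊢ p1, p1, (p1⊥ ⊗ p1⊥)
      [Ax]  ⊢ p1, p1⊥
      [Ax]  ⊢ p1, p1⊥
    [⅋]  ⊢ p1, ((p1⊥ ⊗ p1⊥) ⅋ p1)
      [⊗]  ⊢ p1, p1, (p1⊥ ⊗ p1⊥)
        [Ax]  ⊢ p1, p1⊥
        [Ax]  ⊢ p1, p1⊥
  [⅋]  ⊢ p1, p1, ((p1⊥ ⊗ (p1⊥ ⊗ p1⊥)) ⅋ p1)
    [⊗]  ⊢ p1, p1, p1, (p1⊥ ⊗ (p1⊥ ⊗ p1⊥))
      [Ax]  ⊢ p1, p1⊥
      [⊗]  ⊢ p1, p1, (p1⊥ ⊗ p1⊥)
        [Ax]  ⊢ p1, p1⊥
        [Ax]  ⊢ p1, p1⊥

Result: YES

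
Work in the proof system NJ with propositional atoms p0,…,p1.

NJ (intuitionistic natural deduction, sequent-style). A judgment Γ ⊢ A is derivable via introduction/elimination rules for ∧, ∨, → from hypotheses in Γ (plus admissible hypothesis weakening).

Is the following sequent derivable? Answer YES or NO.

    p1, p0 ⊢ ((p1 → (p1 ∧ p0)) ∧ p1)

Derivation trace:
[∧I] p1, p0 ⊢ ((p1 → (p1 ∧ p0)) ∧ p1)
  [→I] p0 ⊢ (p1 → (p1 ∧ p0))
    [∧I] p1, p0 ⊢ (p1 ∧ p0)
      [Ax] p1 ⊢ p1
      [Ax] p0 ⊢ p0
  [Ax] p1 ⊢ p1

Result: YES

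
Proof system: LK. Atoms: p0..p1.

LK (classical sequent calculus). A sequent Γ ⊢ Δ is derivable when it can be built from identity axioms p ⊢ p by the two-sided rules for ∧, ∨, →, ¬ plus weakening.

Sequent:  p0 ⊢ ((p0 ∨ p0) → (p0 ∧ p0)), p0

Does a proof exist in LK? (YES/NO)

Derivation trace:
[WR] p0 ⊢ ((p0 ∨ p0) → (p0 ∧ p0)), p0
  [→R] p0 ⊢ ((p0 ∨ p0) → (p0 ∧ p0))
    [∧R] (p0 ∨ p0), p0 ⊢ (p0 ∧ p0)
      [∨L] (p0 ∨ p0) ⊢ p0
        [Ax] p0 ⊢ p0
        [Ax] p0 ⊢ p0
      [Ax] p0 ⊢ p0

Result: YES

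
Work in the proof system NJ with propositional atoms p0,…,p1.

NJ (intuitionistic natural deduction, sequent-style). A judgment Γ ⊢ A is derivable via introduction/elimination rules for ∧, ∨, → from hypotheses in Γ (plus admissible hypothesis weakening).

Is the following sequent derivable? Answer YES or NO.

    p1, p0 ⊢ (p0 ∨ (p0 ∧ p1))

Derivation (root first):
[∨I₂] p1, p0 ⊢ (p0 ∨ (p0 ∧ p1))
  [∧I] p1, p0 ⊢ (p0 ∧ p1)
    [Ax] p0 ⊢ p0
    [Ax] p1 ⊢ p1

Result: YES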